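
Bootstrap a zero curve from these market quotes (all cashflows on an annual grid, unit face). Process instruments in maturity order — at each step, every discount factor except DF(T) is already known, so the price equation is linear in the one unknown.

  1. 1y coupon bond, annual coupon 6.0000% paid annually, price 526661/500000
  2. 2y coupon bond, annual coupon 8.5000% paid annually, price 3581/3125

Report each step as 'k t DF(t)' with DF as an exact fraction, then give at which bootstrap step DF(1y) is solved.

step 1 [1y] bond c/1=3/50: DF=(526661/500000 − 3/50·(0))/(1+3/50) = 9937/10000 ≈ 0.993700
step 2 [2y] bond c/1=17/200: DF=(3581/3125 − 17/200·(0.993700))/(1+17/200) = 9783/10000 ≈ 0.978300

1 1 9937/10000
2 2 9783/10000
DF(1y) is solved at step 1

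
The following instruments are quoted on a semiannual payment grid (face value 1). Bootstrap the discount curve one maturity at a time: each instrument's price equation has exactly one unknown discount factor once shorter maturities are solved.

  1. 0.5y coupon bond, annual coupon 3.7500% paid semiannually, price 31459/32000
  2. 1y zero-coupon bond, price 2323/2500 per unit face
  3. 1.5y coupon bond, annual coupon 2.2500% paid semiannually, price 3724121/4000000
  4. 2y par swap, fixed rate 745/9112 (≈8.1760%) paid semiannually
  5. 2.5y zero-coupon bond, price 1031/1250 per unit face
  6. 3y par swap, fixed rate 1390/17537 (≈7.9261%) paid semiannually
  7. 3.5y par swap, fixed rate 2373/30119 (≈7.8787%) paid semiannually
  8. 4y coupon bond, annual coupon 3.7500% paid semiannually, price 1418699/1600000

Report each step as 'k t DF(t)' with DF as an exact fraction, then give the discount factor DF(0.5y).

1 1/2 193/200
2 1 2323/2500
3 3/2 2249/2500
4 2 851/1000
5 5/2 1031/1250
6 3 1583/2000
7 7/2 7627/10000
8 4 1519/2000
DF(0.5y) = 193/200 ≈ 0.965000

step 1 [0.5y] bond c/2=3/160: DF=(31459/32000 − 3/160·(0))/(1+3/160) = 193/200 ≈ 0.965000
step 2 [1y] zero: DF = P = 2323/2500 ≈ 0.929200
step 3 [1.5y] bond c/2=9/800: DF=(3724121/4000000 − 9/800·(0.965000+0.929200))/(1+9/800) = 2249/2500 ≈ 0.899600
step 4 [2y] swap r/2=745/18224: DF=(1 − 745/18224·(0.965000+0.929200+0.899600))/(1+745/18224) = 851/1000 ≈ 0.851000
step 5 [2.5y] zero: DF = P = 1031/1250 ≈ 0.824800
step 6 [3y] swap r/2=695/17537: DF=(1 − 695/17537·(0.965000+0.929200+0.899600+0.851000+0.824800))/(1+695/17537) = 1583/2000 ≈ 0.791500
step 7 [3.5y] swap r/2=2373/60238: DF=(1 − 2373/60238·(0.965000+0.929200+0.899600+0.851000+0.824800+0.791500))/(1+2373/60238) = 7627/10000 ≈ 0.762700
step 8 [4y] bond c/2=3/160: DF=(1418699/1600000 − 3/160·(0.965000+0.929200+0.899600+0.851000+0.824800+0.791500+0.762700))/(1+3/160) = 1519/2000 ≈ 0.759500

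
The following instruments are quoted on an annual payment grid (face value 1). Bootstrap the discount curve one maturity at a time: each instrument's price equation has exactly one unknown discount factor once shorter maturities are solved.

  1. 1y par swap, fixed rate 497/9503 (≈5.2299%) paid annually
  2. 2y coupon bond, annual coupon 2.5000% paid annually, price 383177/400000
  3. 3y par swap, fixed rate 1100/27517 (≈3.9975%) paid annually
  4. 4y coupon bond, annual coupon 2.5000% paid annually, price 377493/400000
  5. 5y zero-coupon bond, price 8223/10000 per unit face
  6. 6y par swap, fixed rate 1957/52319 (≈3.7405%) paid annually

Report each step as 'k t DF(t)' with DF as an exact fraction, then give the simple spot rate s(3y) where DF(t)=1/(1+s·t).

step 1 [1y] swap r/1=497/9503: DF=(1 − 497/9503·(0))/(1+497/9503) = 9503/10000 ≈ 0.950300
step 2 [2y] bond c/1=1/40: DF=(383177/400000 − 1/40·(0.950300))/(1+1/40) = 4557/5000 ≈ 0.911400
step 3 [3y] swap r/1=1100/27517: DF=(1 − 1100/27517·(0.950300+0.911400))/(1+1100/27517) = 89/100 ≈ 0.890000
step 4 [4y] bond c/1=1/40: DF=(377493/400000 − 1/40·(0.950300+0.911400+0.890000))/(1+1/40) = 1067/1250 ≈ 0.853600
step 5 [5y] zero: DF = P = 8223/10000 ≈ 0.822300
step 6 [6y] swap r/1=1957/52319: DF=(1 − 1957/52319·(0.950300+0.911400+0.890000+0.853600+0.822300))/(1+1957/52319) = 8043/10000 ≈ 0.804300

1 1 9503/10000
2 2 4557/5000
3 3 89/100
4 4 1067/1250
5 5 8223/10000
6 6 8043/10000
s(3y) = (1/(89/100) − 1)/(3) = 11/267 ≈ 4.1199%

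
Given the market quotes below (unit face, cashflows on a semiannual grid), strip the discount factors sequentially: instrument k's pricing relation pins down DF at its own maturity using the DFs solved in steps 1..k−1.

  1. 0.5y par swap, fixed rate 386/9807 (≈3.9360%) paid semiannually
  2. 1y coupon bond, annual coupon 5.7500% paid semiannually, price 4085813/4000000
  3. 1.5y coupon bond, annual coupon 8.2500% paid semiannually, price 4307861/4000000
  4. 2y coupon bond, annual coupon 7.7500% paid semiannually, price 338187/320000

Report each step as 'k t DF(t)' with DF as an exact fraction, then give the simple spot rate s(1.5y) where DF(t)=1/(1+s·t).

step 1 [0.5y] swap r/2=193/9807: DF=(1 − 193/9807·(0))/(1+193/9807) = 9807/10000 ≈ 0.980700
step 2 [1y] bond c/2=23/800: DF=(4085813/4000000 − 23/800·(0.980700))/(1+23/800) = 1931/2000 ≈ 0.965500
step 3 [1.5y] bond c/2=33/800: DF=(4307861/4000000 − 33/800·(0.980700+0.965500))/(1+33/800) = 2393/2500 ≈ 0.957200
step 4 [2y] bond c/2=31/800: DF=(338187/320000 − 31/800·(0.980700+0.965500+0.957200))/(1+31/800) = 9091/10000 ≈ 0.909100

1 1/2 9807/10000
2 1 1931/2000
3 3/2 2393/2500
4 2 9091/10000
s(1.5y) = (1/(2393/2500) − 1)/(3/2) = 214/7179 ≈ 2.9809%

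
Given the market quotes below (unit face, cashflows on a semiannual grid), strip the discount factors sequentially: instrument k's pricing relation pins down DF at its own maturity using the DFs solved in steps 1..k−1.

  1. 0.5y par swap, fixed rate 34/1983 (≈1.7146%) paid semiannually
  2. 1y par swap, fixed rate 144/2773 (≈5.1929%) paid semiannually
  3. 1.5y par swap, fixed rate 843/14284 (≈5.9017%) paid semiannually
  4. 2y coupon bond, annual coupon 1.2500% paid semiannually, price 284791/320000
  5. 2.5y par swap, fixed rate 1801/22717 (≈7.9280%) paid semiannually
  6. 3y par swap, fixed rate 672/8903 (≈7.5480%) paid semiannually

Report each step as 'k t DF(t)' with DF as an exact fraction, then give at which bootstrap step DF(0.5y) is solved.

step 1 [0.5y] swap r/2=17/1983: DF=(1 − 17/1983·(0))/(1+17/1983) = 1983/2000 ≈ 0.991500
step 2 [1y] swap r/2=72/2773: DF=(1 − 72/2773·(0.991500))/(1+72/2773) = 1187/1250 ≈ 0.949600
step 3 [1.5y] swap r/2=843/28568: DF=(1 − 843/28568·(0.991500+0.949600))/(1+843/28568) = 9157/10000 ≈ 0.915700
step 4 [2y] bond c/2=1/160: DF=(284791/320000 − 1/160·(0.991500+0.949600+0.915700))/(1+1/160) = 8667/10000 ≈ 0.866700
step 5 [2.5y] swap r/2=1801/45434: DF=(1 − 1801/45434·(0.991500+0.949600+0.915700+0.866700))/(1+1801/45434) = 8199/10000 ≈ 0.819900
step 6 [3y] swap r/2=336/8903: DF=(1 − 336/8903·(0.991500+0.949600+0.915700+0.866700+0.819900))/(1+336/8903) = 499/625 ≈ 0.798400

1 1/2 1983/2000
2 1 1187/1250
3 3/2 9157/10000
4 2 8667/10000
5 5/2 8199/10000
6 3 499/625
DF(0.5y) is solved at step 1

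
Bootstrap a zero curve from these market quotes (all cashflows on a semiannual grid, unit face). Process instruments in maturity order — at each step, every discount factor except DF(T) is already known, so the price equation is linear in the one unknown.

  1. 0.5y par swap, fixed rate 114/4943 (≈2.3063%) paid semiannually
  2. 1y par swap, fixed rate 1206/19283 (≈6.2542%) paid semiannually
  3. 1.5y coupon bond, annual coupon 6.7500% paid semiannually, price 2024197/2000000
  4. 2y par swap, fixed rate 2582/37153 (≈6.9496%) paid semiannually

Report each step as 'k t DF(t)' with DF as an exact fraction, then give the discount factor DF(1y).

1 1/2 4943/5000
2 1 9397/10000
3 3/2 9161/10000
4 2 8709/10000
DF(1y) = 9397/10000 ≈ 0.939700

step 1 [0.5y] swap r/2=57/4943: DF=(1 − 57/4943·(0))/(1+57/4943) = 4943/5000 ≈ 0.988600
step 2 [1y] swap r/2=603/19283: DF=(1 − 603/19283·(0.988600))/(1+603/19283) = 9397/10000 ≈ 0.939700
step 3 [1.5y] bond c/2=27/800: DF=(2024197/2000000 − 27/800·(0.988600+0.939700))/(1+27/800) = 9161/10000 ≈ 0.916100
step 4 [2y] swap r/2=1291/37153: DF=(1 − 1291/37153·(0.988600+0.939700+0.916100))/(1+1291/37153) = 8709/10000 ≈ 0.870900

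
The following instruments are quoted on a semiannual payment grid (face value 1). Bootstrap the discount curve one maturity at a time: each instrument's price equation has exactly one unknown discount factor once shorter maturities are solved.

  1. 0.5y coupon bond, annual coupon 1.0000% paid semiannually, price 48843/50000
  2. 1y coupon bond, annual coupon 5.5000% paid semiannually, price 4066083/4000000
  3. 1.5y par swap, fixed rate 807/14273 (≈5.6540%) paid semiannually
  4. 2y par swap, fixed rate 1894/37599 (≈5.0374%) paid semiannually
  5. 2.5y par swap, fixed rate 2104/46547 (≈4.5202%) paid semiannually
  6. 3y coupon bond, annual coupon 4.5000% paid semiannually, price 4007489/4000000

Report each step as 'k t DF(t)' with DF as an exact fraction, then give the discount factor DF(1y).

1 1/2 243/250
2 1 9633/10000
3 3/2 9193/10000
4 2 9053/10000
5 5/2 2237/2500
6 3 4387/5000
DF(1y) = 9633/10000 ≈ 0.963300

step 1 [0.5y] bond c/2=1/200: DF=(48843/50000 − 1/200·(0))/(1+1/200) = 243/250 ≈ 0.972000
step 2 [1y] bond c/2=11/400: DF=(4066083/4000000 − 11/400·(0.972000))/(1+11/400) = 9633/10000 ≈ 0.963300
step 3 [1.5y] swap r/2=807/28546: DF=(1 − 807/28546·(0.972000+0.963300))/(1+807/28546) = 9193/10000 ≈ 0.919300
step 4 [2y] swap r/2=947/37599: DF=(1 − 947/37599·(0.972000+0.963300+0.919300))/(1+947/37599) = 9053/10000 ≈ 0.905300
step 5 [2.5y] swap r/2=1052/46547: DF=(1 − 1052/46547·(0.972000+0.963300+0.919300+0.905300))/(1+1052/46547) = 2237/2500 ≈ 0.894800
step 6 [3y] bond c/2=9/400: DF=(4007489/4000000 − 9/400·(0.972000+0.963300+0.919300+0.905300+0.894800))/(1+9/400) = 4387/5000 ≈ 0.877400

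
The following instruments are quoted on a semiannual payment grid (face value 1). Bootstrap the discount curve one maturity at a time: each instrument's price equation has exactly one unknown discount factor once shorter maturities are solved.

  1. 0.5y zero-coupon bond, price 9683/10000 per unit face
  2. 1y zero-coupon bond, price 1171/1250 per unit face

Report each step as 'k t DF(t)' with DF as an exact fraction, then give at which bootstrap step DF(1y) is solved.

step 1 [0.5y] zero: DF = P = 9683/10000 ≈ 0.968300
step 2 [1y] zero: DF = P = 1171/1250 ≈ 0.936800

1 1/2 9683/10000
2 1 1171/1250
DF(1y) is solved at step 2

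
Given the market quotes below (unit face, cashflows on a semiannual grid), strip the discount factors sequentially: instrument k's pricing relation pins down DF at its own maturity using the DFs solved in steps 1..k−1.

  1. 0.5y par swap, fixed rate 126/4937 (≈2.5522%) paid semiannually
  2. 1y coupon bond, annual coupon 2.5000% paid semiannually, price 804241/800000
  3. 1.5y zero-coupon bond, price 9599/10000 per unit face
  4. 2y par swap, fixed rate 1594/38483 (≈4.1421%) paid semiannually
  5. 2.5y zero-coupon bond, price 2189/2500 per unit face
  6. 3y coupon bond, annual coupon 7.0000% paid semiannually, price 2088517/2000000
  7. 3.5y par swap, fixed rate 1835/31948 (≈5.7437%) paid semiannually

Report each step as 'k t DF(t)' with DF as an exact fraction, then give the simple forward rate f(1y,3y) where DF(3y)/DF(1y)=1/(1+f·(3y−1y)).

step 1 [0.5y] swap r/2=63/4937: DF=(1 − 63/4937·(0))/(1+63/4937) = 4937/5000 ≈ 0.987400
step 2 [1y] bond c/2=1/80: DF=(804241/800000 − 1/80·(0.987400))/(1+1/80) = 9807/10000 ≈ 0.980700
step 3 [1.5y] zero: DF = P = 9599/10000 ≈ 0.959900
step 4 [2y] swap r/2=797/38483: DF=(1 − 797/38483·(0.987400+0.980700+0.959900))/(1+797/38483) = 9203/10000 ≈ 0.920300
step 5 [2.5y] zero: DF = P = 2189/2500 ≈ 0.875600
step 6 [3y] bond c/2=7/200: DF=(2088517/2000000 − 7/200·(0.987400+0.980700+0.959900+0.920300+0.875600))/(1+7/200) = 2123/2500 ≈ 0.849200
step 7 [3.5y] swap r/2=1835/63896: DF=(1 − 1835/63896·(0.987400+0.980700+0.959900+0.920300+0.875600+0.849200))/(1+1835/63896) = 1633/2000 ≈ 0.816500

1 1/2 4937/5000
2 1 9807/10000
3 3/2 9599/10000
4 2 9203/10000
5 5/2 2189/2500
6 3 2123/2500
7 7/2 1633/2000
f(1y,3y) = ((9807/10000)/(2123/2500) − 1)/(2) = 1315/16984 ≈ 7.7426%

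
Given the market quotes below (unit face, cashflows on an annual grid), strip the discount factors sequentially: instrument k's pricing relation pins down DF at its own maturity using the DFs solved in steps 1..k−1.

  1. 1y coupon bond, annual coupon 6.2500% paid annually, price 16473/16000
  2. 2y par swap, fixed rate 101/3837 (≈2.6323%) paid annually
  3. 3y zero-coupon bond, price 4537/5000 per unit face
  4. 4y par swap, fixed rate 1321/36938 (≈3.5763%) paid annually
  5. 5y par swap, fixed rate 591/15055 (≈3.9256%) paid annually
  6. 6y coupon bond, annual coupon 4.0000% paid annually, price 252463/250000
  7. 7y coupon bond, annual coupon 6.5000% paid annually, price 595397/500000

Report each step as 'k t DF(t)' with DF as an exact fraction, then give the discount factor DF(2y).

1 1 969/1000
2 2 1899/2000
3 3 4537/5000
4 4 8679/10000
5 5 8227/10000
6 6 7973/10000
7 7 3969/5000
DF(2y) = 1899/2000 ≈ 0.949500

step 1 [1y] bond c/1=1/16: DF=(16473/16000 − 1/16·(0))/(1+1/16) = 969/1000 ≈ 0.969000
step 2 [2y] swap r/1=101/3837: DF=(1 − 101/3837·(0.969000))/(1+101/3837) = 1899/2000 ≈ 0.949500
step 3 [3y] zero: DF = P = 4537/5000 ≈ 0.907400
step 4 [4y] swap r/1=1321/36938: DF=(1 − 1321/36938·(0.969000+0.949500+0.907400))/(1+1321/36938) = 8679/10000 ≈ 0.867900
step 5 [5y] swap r/1=591/15055: DF=(1 − 591/15055·(0.969000+0.949500+0.907400+0.867900))/(1+591/15055) = 8227/10000 ≈ 0.822700
step 6 [6y] bond c/1=1/25: DF=(252463/250000 − 1/25·(0.969000+0.949500+0.907400+0.867900+0.822700))/(1+1/25) = 7973/10000 ≈ 0.797300
step 7 [7y] bond c/1=13/200: DF=(595397/500000 − 13/200·(0.969000+0.949500+0.907400+0.867900+0.822700+0.797300))/(1+13/200) = 3969/5000 ≈ 0.793800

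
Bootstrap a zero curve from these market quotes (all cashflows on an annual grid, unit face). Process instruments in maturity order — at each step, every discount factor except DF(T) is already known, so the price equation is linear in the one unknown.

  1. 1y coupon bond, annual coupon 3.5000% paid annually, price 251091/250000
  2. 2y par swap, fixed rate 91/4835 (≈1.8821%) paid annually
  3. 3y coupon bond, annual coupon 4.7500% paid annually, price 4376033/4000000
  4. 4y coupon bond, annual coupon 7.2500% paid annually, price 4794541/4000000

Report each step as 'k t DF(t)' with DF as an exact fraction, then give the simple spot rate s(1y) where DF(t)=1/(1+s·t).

step 1 [1y] bond c/1=7/200: DF=(251091/250000 − 7/200·(0))/(1+7/200) = 1213/1250 ≈ 0.970400
step 2 [2y] swap r/1=91/4835: DF=(1 − 91/4835·(0.970400))/(1+91/4835) = 2409/2500 ≈ 0.963600
step 3 [3y] bond c/1=19/400: DF=(4376033/4000000 − 19/400·(0.970400+0.963600))/(1+19/400) = 9567/10000 ≈ 0.956700
step 4 [4y] bond c/1=29/400: DF=(4794541/4000000 − 29/400·(0.970400+0.963600+0.956700))/(1+29/400) = 4611/5000 ≈ 0.922200

1 1 1213/1250
2 2 2409/2500
3 3 9567/10000
4 4 4611/5000
s(1y) = (1/(1213/1250) − 1)/(1) = 37/1213 ≈ 3.0503%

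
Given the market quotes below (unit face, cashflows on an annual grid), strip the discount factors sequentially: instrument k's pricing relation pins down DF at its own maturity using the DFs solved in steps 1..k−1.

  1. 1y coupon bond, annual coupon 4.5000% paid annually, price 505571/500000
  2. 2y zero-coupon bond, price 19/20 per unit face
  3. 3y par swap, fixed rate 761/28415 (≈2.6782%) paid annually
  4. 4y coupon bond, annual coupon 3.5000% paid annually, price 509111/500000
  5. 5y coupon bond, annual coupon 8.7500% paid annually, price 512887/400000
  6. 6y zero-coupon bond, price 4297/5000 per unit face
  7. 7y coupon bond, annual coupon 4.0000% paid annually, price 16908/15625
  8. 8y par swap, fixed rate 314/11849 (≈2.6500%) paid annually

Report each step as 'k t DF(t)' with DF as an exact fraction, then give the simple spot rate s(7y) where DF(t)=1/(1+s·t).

step 1 [1y] bond c/1=9/200: DF=(505571/500000 − 9/200·(0))/(1+9/200) = 2419/2500 ≈ 0.967600
step 2 [2y] zero: DF = P = 19/20 ≈ 0.950000
step 3 [3y] swap r/1=761/28415: DF=(1 − 761/28415·(0.967600+0.950000))/(1+761/28415) = 9239/10000 ≈ 0.923900
step 4 [4y] bond c/1=7/200: DF=(509111/500000 − 7/200·(0.967600+0.950000+0.923900))/(1+7/200) = 8877/10000 ≈ 0.887700
step 5 [5y] bond c/1=7/80: DF=(512887/400000 − 7/80·(0.967600+0.950000+0.923900+0.887700))/(1+7/80) = 879/1000 ≈ 0.879000
step 6 [6y] zero: DF = P = 4297/5000 ≈ 0.859400
step 7 [7y] bond c/1=1/25: DF=(16908/15625 − 1/25·(0.967600+0.950000+0.923900+0.887700+0.879000+0.859400))/(1+1/25) = 4151/5000 ≈ 0.830200
step 8 [8y] swap r/1=314/11849: DF=(1 − 314/11849·(0.967600+0.950000+0.923900+0.887700+0.879000+0.859400+0.830200))/(1+314/11849) = 2029/2500 ≈ 0.811600

1 1 2419/2500
2 2 19/20
3 3 9239/10000
4 4 8877/10000
5 5 879/1000
6 6 4297/5000
7 7 4151/5000
8 8 2029/2500
s(7y) = (1/(4151/5000) − 1)/(7) = 849/29057 ≈ 2.9218%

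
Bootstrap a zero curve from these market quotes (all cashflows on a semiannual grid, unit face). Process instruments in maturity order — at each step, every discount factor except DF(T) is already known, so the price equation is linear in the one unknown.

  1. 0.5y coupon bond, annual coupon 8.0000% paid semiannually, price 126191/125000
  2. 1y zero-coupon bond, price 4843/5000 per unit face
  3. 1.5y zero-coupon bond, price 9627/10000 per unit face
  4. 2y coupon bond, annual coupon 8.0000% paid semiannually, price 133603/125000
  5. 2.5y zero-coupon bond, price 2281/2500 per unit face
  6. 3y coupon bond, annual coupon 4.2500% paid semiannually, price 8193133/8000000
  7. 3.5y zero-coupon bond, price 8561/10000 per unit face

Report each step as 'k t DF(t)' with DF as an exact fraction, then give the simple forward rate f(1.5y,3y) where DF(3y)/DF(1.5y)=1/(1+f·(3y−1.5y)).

step 1 [0.5y] bond c/2=1/25: DF=(126191/125000 − 1/25·(0))/(1+1/25) = 9707/10000 ≈ 0.970700
step 2 [1y] zero: DF = P = 4843/5000 ≈ 0.968600
step 3 [1.5y] zero: DF = P = 9627/10000 ≈ 0.962700
step 4 [2y] bond c/2=1/25: DF=(133603/125000 − 1/25·(0.970700+0.968600+0.962700))/(1+1/25) = 9161/10000 ≈ 0.916100
step 5 [2.5y] zero: DF = P = 2281/2500 ≈ 0.912400
step 6 [3y] bond c/2=17/800: DF=(8193133/8000000 − 17/800·(0.970700+0.968600+0.962700+0.916100+0.912400))/(1+17/800) = 2261/2500 ≈ 0.904400
step 7 [3.5y] zero: DF = P = 8561/10000 ≈ 0.856100

1 1/2 9707/10000
2 1 4843/5000
3 3/2 9627/10000
4 2 9161/10000
5 5/2 2281/2500
6 3 2261/2500
7 7/2 8561/10000
f(1.5y,3y) = ((9627/10000)/(2261/2500) − 1)/(3/2) = 583/13566 ≈ 4.2975%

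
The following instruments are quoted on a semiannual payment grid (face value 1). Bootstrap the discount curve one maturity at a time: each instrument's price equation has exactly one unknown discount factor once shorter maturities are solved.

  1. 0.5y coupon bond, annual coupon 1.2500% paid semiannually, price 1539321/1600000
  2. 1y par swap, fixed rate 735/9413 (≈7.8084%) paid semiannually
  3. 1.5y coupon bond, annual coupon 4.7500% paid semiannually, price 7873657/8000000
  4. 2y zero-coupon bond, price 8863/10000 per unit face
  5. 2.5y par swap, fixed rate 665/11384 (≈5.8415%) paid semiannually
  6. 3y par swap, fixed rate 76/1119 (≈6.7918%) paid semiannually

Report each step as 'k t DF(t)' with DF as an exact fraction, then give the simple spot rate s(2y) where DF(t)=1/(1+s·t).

step 1 [0.5y] bond c/2=1/160: DF=(1539321/1600000 − 1/160·(0))/(1+1/160) = 9561/10000 ≈ 0.956100
step 2 [1y] swap r/2=735/18826: DF=(1 − 735/18826·(0.956100))/(1+735/18826) = 1853/2000 ≈ 0.926500
step 3 [1.5y] bond c/2=19/800: DF=(7873657/8000000 − 19/800·(0.956100+0.926500))/(1+19/800) = 9177/10000 ≈ 0.917700
step 4 [2y] zero: DF = P = 8863/10000 ≈ 0.886300
step 5 [2.5y] swap r/2=665/22768: DF=(1 − 665/22768·(0.956100+0.926500+0.917700+0.886300))/(1+665/22768) = 867/1000 ≈ 0.867000
step 6 [3y] swap r/2=38/1119: DF=(1 − 38/1119·(0.956100+0.926500+0.917700+0.886300+0.867000))/(1+38/1119) = 511/625 ≈ 0.817600

1 1/2 9561/10000
2 1 1853/2000
3 3/2 9177/10000
4 2 8863/10000
5 5/2 867/1000
6 3 511/625
s(2y) = (1/(8863/10000) − 1)/(2) = 1137/17726 ≈ 6.4143%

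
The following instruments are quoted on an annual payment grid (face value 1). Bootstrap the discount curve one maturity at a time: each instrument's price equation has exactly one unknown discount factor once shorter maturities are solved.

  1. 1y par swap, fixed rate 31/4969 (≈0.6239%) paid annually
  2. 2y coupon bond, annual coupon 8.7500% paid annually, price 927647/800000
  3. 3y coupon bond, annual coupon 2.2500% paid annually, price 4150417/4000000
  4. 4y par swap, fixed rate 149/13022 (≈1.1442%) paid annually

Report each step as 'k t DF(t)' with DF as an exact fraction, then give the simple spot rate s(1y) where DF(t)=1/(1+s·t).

1 1 4969/5000
2 2 9863/10000
3 3 607/625
4 4 9553/10000
s(1y) = (1/(4969/5000) − 1)/(1) = 31/4969 ≈ 0.6239%

step 1 [1y] swap r/1=31/4969: DF=(1 − 31/4969·(0))/(1+31/4969) = 4969/5000 ≈ 0.993800
step 2 [2y] bond c/1=7/80: DF=(927647/800000 − 7/80·(0.993800))/(1+7/80) = 9863/10000 ≈ 0.986300
step 3 [3y] bond c/1=9/400: DF=(4150417/4000000 − 9/400·(0.993800+0.986300))/(1+9/400) = 607/625 ≈ 0.971200
step 4 [4y] swap r/1=149/13022: DF=(1 − 149/13022·(0.993800+0.986300+0.971200))/(1+149/13022) = 9553/10000 ≈ 0.955300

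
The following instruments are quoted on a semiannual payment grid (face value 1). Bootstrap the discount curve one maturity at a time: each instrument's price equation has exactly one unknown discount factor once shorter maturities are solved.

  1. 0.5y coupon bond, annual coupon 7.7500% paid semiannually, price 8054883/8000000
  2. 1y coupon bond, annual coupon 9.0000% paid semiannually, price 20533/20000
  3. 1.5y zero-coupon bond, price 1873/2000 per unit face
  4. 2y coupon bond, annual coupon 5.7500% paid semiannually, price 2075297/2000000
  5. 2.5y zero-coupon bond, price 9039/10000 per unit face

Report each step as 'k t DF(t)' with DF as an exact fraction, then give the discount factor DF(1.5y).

step 1 [0.5y] bond c/2=31/800: DF=(8054883/8000000 − 31/800·(0))/(1+31/800) = 9693/10000 ≈ 0.969300
step 2 [1y] bond c/2=9/200: DF=(20533/20000 − 9/200·(0.969300))/(1+9/200) = 9407/10000 ≈ 0.940700
step 3 [1.5y] zero: DF = P = 1873/2000 ≈ 0.936500
step 4 [2y] bond c/2=23/800: DF=(2075297/2000000 − 23/800·(0.969300+0.940700+0.936500))/(1+23/800) = 9291/10000 ≈ 0.929100
step 5 [2.5y] zero: DF = P = 9039/10000 ≈ 0.903900

1 1/2 9693/10000
2 1 9407/10000
3 3/2 1873/2000
4 2 9291/10000
5 5/2 9039/10000
DF(1.5y) = 1873/2000 ≈ 0.936500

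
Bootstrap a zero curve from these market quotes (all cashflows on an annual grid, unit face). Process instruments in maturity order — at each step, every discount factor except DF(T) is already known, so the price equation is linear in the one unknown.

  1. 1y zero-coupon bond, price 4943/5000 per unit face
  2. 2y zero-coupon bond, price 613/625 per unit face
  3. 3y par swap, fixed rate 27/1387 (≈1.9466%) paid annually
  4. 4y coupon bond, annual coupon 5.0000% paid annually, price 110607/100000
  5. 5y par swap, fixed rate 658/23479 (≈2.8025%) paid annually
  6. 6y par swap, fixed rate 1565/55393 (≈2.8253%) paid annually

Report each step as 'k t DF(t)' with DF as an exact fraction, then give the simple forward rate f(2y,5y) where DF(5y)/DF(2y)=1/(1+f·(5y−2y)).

1 1 4943/5000
2 2 613/625
3 3 9433/10000
4 4 9147/10000
5 5 2171/2500
6 6 1687/2000
f(2y,5y) = ((613/625)/(2171/2500) − 1)/(3) = 281/6513 ≈ 4.3144%

step 1 [1y] zero: DF = P = 4943/5000 ≈ 0.988600
step 2 [2y] zero: DF = P = 613/625 ≈ 0.980800
step 3 [3y] swap r/1=27/1387: DF=(1 − 27/1387·(0.988600+0.980800))/(1+27/1387) = 9433/10000 ≈ 0.943300
step 4 [4y] bond c/1=1/20: DF=(110607/100000 − 1/20·(0.988600+0.980800+0.943300))/(1+1/20) = 9147/10000 ≈ 0.914700
step 5 [5y] swap r/1=658/23479: DF=(1 − 658/23479·(0.988600+0.980800+0.943300+0.914700))/(1+658/23479) = 2171/2500 ≈ 0.868400
step 6 [6y] swap r/1=1565/55393: DF=(1 − 1565/55393·(0.988600+0.980800+0.943300+0.914700+0.868400))/(1+1565/55393) = 1687/2000 ≈ 0.843500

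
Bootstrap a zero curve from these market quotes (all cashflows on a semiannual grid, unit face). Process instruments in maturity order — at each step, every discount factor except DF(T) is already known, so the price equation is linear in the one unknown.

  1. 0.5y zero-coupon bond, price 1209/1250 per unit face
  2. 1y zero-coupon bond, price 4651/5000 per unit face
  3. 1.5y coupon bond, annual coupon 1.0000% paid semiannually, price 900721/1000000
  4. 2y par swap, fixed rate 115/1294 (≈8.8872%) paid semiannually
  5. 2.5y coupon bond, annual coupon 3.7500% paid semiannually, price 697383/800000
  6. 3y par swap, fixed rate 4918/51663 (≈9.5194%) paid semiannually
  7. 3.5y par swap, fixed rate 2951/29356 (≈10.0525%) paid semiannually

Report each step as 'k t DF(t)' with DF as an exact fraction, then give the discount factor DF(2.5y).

step 1 [0.5y] zero: DF = P = 1209/1250 ≈ 0.967200
step 2 [1y] zero: DF = P = 4651/5000 ≈ 0.930200
step 3 [1.5y] bond c/2=1/200: DF=(900721/1000000 − 1/200·(0.967200+0.930200))/(1+1/200) = 2217/2500 ≈ 0.886800
step 4 [2y] swap r/2=115/2588: DF=(1 − 115/2588·(0.967200+0.930200+0.886800))/(1+115/2588) = 839/1000 ≈ 0.839000
step 5 [2.5y] bond c/2=3/160: DF=(697383/800000 − 3/160·(0.967200+0.930200+0.886800+0.839000))/(1+3/160) = 789/1000 ≈ 0.789000
step 6 [3y] swap r/2=2459/51663: DF=(1 − 2459/51663·(0.967200+0.930200+0.886800+0.839000+0.789000))/(1+2459/51663) = 7541/10000 ≈ 0.754100
step 7 [3.5y] swap r/2=2951/58712: DF=(1 − 2951/58712·(0.967200+0.930200+0.886800+0.839000+0.789000+0.754100))/(1+2951/58712) = 7049/10000 ≈ 0.704900

1 1/2 1209/1250
2 1 4651/5000
3 3/2 2217/2500
4 2 839/1000
5 5/2 789/1000
6 3 7541/10000
7 7/2 7049/10000
DF(2.5y) = 789/1000 ≈ 0.789000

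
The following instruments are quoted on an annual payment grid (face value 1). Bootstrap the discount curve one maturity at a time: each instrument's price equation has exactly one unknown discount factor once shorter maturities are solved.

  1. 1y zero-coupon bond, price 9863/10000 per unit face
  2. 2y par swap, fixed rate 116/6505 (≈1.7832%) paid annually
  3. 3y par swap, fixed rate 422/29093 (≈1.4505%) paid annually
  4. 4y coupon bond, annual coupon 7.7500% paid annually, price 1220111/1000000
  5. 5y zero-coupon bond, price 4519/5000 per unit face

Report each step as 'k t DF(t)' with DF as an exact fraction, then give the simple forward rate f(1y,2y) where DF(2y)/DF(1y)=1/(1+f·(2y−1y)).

step 1 [1y] zero: DF = P = 9863/10000 ≈ 0.986300
step 2 [2y] swap r/1=116/6505: DF=(1 − 116/6505·(0.986300))/(1+116/6505) = 2413/2500 ≈ 0.965200
step 3 [3y] swap r/1=422/29093: DF=(1 − 422/29093·(0.986300+0.965200))/(1+422/29093) = 4789/5000 ≈ 0.957800
step 4 [4y] bond c/1=31/400: DF=(1220111/1000000 − 31/400·(0.986300+0.965200+0.957800))/(1+31/400) = 9231/10000 ≈ 0.923100
step 5 [5y] zero: DF = P = 4519/5000 ≈ 0.903800

1 1 9863/10000
2 2 2413/2500
3 3 4789/5000
4 4 9231/10000
5 5 4519/5000
f(1y,2y) = ((9863/10000)/(2413/2500) − 1)/(1) = 211/9652 ≈ 2.1861%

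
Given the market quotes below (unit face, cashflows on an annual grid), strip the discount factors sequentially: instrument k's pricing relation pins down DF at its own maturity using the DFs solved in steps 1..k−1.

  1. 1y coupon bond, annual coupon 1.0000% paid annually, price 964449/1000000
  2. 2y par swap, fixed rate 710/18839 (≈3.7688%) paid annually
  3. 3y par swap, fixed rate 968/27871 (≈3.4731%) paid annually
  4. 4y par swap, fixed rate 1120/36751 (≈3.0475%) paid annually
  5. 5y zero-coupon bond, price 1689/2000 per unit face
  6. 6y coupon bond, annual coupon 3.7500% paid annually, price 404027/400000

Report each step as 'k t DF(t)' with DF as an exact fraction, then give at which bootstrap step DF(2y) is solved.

1 1 9549/10000
2 2 929/1000
3 3 1129/1250
4 4 111/125
5 5 1689/2000
6 6 4051/5000
DF(2y) is solved at step 2

step 1 [1y] bond c/1=1/100: DF=(964449/1000000 − 1/100·(0))/(1+1/100) = 9549/10000 ≈ 0.954900
step 2 [2y] swap r/1=710/18839: DF=(1 − 710/18839·(0.954900))/(1+710/18839) = 929/1000 ≈ 0.929000
step 3 [3y] swap r/1=968/27871: DF=(1 − 968/27871·(0.954900+0.929000))/(1+968/27871) = 1129/1250 ≈ 0.903200
step 4 [4y] swap r/1=1120/36751: DF=(1 − 1120/36751·(0.954900+0.929000+0.903200))/(1+1120/36751) = 111/125 ≈ 0.888000
step 5 [5y] zero: DF = P = 1689/2000 ≈ 0.844500
step 6 [6y] bond c/1=3/80: DF=(404027/400000 − 3/80·(0.954900+0.929000+0.903200+0.888000+0.844500))/(1+3/80) = 4051/5000 ≈ 0.810200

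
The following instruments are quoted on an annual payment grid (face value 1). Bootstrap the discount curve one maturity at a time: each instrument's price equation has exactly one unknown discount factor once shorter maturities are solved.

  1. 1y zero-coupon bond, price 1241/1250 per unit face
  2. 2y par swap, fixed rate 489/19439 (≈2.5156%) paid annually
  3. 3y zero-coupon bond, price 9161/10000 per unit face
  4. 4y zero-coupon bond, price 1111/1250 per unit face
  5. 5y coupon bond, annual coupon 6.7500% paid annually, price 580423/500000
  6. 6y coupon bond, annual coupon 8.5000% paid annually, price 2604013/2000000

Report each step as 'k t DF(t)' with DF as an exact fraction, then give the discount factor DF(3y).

1 1 1241/1250
2 2 9511/10000
3 3 9161/10000
4 4 1111/1250
5 5 1063/1250
6 6 8397/10000
DF(3y) = 9161/10000 ≈ 0.916100

step 1 [1y] zero: DF = P = 1241/1250 ≈ 0.992800
step 2 [2y] swap r/1=489/19439: DF=(1 − 489/19439·(0.992800))/(1+489/19439) = 9511/10000 ≈ 0.951100
step 3 [3y] zero: DF = P = 9161/10000 ≈ 0.916100
step 4 [4y] zero: DF = P = 1111/1250 ≈ 0.888800
step 5 [5y] bond c/1=27/400: DF=(580423/500000 − 27/400·(0.992800+0.951100+0.916100+0.888800))/(1+27/400) = 1063/1250 ≈ 0.850400
step 6 [6y] bond c/1=17/200: DF=(2604013/2000000 − 17/200·(0.992800+0.951100+0.916100+0.888800+0.850400))/(1+17/200) = 8397/10000 ≈ 0.839700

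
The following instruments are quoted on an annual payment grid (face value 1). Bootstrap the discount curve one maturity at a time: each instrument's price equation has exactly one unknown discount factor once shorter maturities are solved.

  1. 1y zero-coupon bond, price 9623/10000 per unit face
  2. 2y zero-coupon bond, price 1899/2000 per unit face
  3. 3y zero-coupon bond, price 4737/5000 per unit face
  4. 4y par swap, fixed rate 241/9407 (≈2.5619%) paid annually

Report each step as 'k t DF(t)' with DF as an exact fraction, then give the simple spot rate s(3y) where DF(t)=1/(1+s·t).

1 1 9623/10000
2 2 1899/2000
3 3 4737/5000
4 4 2259/2500
s(3y) = (1/(4737/5000) − 1)/(3) = 263/14211 ≈ 1.8507%

step 1 [1y] zero: DF = P = 9623/10000 ≈ 0.962300
step 2 [2y] zero: DF = P = 1899/2000 ≈ 0.949500
step 3 [3y] zero: DF = P = 4737/5000 ≈ 0.947400
step 4 [4y] swap r/1=241/9407: DF=(1 − 241/9407·(0.962300+0.949500+0.947400))/(1+241/9407) = 2259/2500 ≈ 0.903600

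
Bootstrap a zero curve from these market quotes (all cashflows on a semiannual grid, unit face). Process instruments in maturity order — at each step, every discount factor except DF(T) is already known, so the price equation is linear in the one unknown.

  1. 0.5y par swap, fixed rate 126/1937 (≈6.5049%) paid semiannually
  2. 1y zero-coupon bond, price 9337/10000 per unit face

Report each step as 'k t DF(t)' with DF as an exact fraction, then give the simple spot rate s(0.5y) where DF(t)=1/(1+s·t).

step 1 [0.5y] swap r/2=63/1937: DF=(1 − 63/1937·(0))/(1+63/1937) = 1937/2000 ≈ 0.968500
step 2 [1y] zero: DF = P = 9337/10000 ≈ 0.933700

1 1/2 1937/2000
2 1 9337/10000
s(0.5y) = (1/(1937/2000) − 1)/(1/2) = 126/1937 ≈ 6.5049%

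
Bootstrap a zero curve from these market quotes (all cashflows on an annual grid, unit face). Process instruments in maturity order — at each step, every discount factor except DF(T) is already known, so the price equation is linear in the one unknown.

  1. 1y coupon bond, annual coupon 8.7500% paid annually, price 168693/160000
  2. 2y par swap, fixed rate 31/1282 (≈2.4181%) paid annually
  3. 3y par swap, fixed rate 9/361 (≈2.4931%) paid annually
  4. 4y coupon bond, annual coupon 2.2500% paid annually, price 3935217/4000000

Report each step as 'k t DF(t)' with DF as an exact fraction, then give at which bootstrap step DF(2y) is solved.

step 1 [1y] bond c/1=7/80: DF=(168693/160000 − 7/80·(0))/(1+7/80) = 1939/2000 ≈ 0.969500
step 2 [2y] swap r/1=31/1282: DF=(1 − 31/1282·(0.969500))/(1+31/1282) = 1907/2000 ≈ 0.953500
step 3 [3y] swap r/1=9/361: DF=(1 − 9/361·(0.969500+0.953500))/(1+9/361) = 9289/10000 ≈ 0.928900
step 4 [4y] bond c/1=9/400: DF=(3935217/4000000 − 9/400·(0.969500+0.953500+0.928900))/(1+9/400) = 4497/5000 ≈ 0.899400

1 1 1939/2000
2 2 1907/2000
3 3 9289/10000
4 4 4497/5000
DF(2y) is solved at step 2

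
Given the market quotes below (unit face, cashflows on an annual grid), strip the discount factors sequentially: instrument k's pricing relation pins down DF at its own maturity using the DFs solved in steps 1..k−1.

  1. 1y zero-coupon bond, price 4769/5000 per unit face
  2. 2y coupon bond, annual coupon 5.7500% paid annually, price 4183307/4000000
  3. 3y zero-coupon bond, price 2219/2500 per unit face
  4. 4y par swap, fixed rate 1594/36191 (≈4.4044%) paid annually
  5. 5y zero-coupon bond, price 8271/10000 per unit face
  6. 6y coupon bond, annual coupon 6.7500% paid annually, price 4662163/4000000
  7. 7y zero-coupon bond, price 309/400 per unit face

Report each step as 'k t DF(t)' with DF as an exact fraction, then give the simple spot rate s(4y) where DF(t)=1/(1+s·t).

step 1 [1y] zero: DF = P = 4769/5000 ≈ 0.953800
step 2 [2y] bond c/1=23/400: DF=(4183307/4000000 − 23/400·(0.953800))/(1+23/400) = 9371/10000 ≈ 0.937100
step 3 [3y] zero: DF = P = 2219/2500 ≈ 0.887600
step 4 [4y] swap r/1=1594/36191: DF=(1 − 1594/36191·(0.953800+0.937100+0.887600))/(1+1594/36191) = 4203/5000 ≈ 0.840600
step 5 [5y] zero: DF = P = 8271/10000 ≈ 0.827100
step 6 [6y] bond c/1=27/400: DF=(4662163/4000000 − 27/400·(0.953800+0.937100+0.887600+0.840600+0.827100))/(1+27/400) = 8107/10000 ≈ 0.810700
step 7 [7y] zero: DF = P = 309/400 ≈ 0.772500

1 1 4769/5000
2 2 9371/10000
3 3 2219/2500
4 4 4203/5000
5 5 8271/10000
6 6 8107/10000
7 7 309/400
s(4y) = (1/(4203/5000) − 1)/(4) = 797/16812 ≈ 4.7407%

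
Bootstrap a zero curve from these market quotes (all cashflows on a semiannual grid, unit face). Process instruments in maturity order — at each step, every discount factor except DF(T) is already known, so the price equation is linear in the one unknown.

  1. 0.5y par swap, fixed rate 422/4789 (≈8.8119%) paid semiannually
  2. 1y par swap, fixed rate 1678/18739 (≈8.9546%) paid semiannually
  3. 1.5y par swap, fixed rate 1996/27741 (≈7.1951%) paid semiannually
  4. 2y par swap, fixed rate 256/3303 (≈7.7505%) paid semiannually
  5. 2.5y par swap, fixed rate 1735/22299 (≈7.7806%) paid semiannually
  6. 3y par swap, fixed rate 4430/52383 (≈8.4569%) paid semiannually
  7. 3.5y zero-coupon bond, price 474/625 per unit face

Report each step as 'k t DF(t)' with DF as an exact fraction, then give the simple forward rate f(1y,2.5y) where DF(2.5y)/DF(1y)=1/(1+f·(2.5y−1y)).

1 1/2 4789/5000
2 1 9161/10000
3 3/2 4501/5000
4 2 537/625
5 5/2 1653/2000
6 3 1557/2000
7 7/2 474/625
f(1y,2.5y) = ((9161/10000)/(1653/2000) − 1)/(3/2) = 1792/24795 ≈ 7.2273%

step 1 [0.5y] swap r/2=211/4789: DF=(1 − 211/4789·(0))/(1+211/4789) = 4789/5000 ≈ 0.957800
step 2 [1y] swap r/2=839/18739: DF=(1 − 839/18739·(0.957800))/(1+839/18739) = 9161/10000 ≈ 0.916100
step 3 [1.5y] swap r/2=998/27741: DF=(1 − 998/27741·(0.957800+0.916100))/(1+998/27741) = 4501/5000 ≈ 0.900200
step 4 [2y] swap r/2=128/3303: DF=(1 − 128/3303·(0.957800+0.916100+0.900200))/(1+128/3303) = 537/625 ≈ 0.859200
step 5 [2.5y] swap r/2=1735/44598: DF=(1 − 1735/44598·(0.957800+0.916100+0.900200+0.859200))/(1+1735/44598) = 1653/2000 ≈ 0.826500
step 6 [3y] swap r/2=2215/52383: DF=(1 − 2215/52383·(0.957800+0.916100+0.900200+0.859200+0.826500))/(1+2215/52383) = 1557/2000 ≈ 0.778500
step 7 [3.5y] zero: DF = P = 474/625 ≈ 0.758400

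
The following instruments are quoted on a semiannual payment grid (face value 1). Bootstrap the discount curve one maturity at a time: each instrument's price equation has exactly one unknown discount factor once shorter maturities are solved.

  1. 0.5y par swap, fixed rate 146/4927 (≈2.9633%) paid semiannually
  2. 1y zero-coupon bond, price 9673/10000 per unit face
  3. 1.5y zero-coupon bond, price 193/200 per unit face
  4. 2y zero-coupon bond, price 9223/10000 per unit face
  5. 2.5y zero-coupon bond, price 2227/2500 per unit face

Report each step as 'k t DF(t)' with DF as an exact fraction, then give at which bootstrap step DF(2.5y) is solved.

step 1 [0.5y] swap r/2=73/4927: DF=(1 − 73/4927·(0))/(1+73/4927) = 4927/5000 ≈ 0.985400
step 2 [1y] zero: DF = P = 9673/10000 ≈ 0.967300
step 3 [1.5y] zero: DF = P = 193/200 ≈ 0.965000
step 4 [2y] zero: DF = P = 9223/10000 ≈ 0.922300
step 5 [2.5y] zero: DF = P = 2227/2500 ≈ 0.890800

1 1/2 4927/5000
2 1 9673/10000
3 3/2 193/200
4 2 9223/10000
5 5/2 2227/2500
DF(2.5y) is solved at step 5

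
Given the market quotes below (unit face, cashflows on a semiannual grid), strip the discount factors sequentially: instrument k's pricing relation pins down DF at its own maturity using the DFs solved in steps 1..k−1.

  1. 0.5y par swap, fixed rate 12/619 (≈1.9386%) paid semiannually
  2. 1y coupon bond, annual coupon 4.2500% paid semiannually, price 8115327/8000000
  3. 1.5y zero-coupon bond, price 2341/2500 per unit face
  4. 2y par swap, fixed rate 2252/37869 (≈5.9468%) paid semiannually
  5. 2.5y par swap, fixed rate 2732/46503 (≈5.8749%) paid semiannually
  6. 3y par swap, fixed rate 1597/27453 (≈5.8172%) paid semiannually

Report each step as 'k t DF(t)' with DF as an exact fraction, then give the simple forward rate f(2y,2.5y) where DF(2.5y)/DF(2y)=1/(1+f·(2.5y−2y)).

1 1/2 619/625
2 1 9727/10000
3 3/2 2341/2500
4 2 4437/5000
5 5/2 4317/5000
6 3 8403/10000
f(2y,2.5y) = ((4437/5000)/(4317/5000) − 1)/(1/2) = 80/1439 ≈ 5.5594%

step 1 [0.5y] swap r/2=6/619: DF=(1 − 6/619·(0))/(1+6/619) = 619/625 ≈ 0.990400
step 2 [1y] bond c/2=17/800: DF=(8115327/8000000 − 17/800·(0.990400))/(1+17/800) = 9727/10000 ≈ 0.972700
step 3 [1.5y] zero: DF = P = 2341/2500 ≈ 0.936400
step 4 [2y] swap r/2=1126/37869: DF=(1 − 1126/37869·(0.990400+0.972700+0.936400))/(1+1126/37869) = 4437/5000 ≈ 0.887400
step 5 [2.5y] swap r/2=1366/46503: DF=(1 − 1366/46503·(0.990400+0.972700+0.936400+0.887400))/(1+1366/46503) = 4317/5000 ≈ 0.863400
step 6 [3y] swap r/2=1597/54906: DF=(1 − 1597/54906·(0.990400+0.972700+0.936400+0.887400+0.863400))/(1+1597/54906) = 8403/10000 ≈ 0.840300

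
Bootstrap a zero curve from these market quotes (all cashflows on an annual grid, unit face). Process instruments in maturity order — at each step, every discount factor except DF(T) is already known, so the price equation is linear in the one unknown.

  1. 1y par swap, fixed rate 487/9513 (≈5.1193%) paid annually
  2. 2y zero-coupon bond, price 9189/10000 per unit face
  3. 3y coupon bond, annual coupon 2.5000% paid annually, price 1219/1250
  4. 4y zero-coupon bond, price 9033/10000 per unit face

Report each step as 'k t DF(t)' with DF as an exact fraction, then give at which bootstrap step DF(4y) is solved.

step 1 [1y] swap r/1=487/9513: DF=(1 − 487/9513·(0))/(1+487/9513) = 9513/10000 ≈ 0.951300
step 2 [2y] zero: DF = P = 9189/10000 ≈ 0.918900
step 3 [3y] bond c/1=1/40: DF=(1219/1250 − 1/40·(0.951300+0.918900))/(1+1/40) = 4529/5000 ≈ 0.905800
step 4 [4y] zero: DF = P = 9033/10000 ≈ 0.903300

1 1 9513/10000
2 2 9189/10000
3 3 4529/5000
4 4 9033/10000
DF(4y) is solved at step 4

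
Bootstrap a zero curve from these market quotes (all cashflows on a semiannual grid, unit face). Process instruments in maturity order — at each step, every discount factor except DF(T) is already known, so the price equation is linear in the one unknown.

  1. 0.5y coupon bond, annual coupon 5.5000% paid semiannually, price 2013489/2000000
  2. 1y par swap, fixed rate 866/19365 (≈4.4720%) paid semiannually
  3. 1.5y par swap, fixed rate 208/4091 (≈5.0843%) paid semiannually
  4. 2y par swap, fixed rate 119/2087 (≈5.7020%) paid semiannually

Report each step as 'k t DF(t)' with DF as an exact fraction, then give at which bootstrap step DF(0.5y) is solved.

step 1 [0.5y] bond c/2=11/400: DF=(2013489/2000000 − 11/400·(0))/(1+11/400) = 4899/5000 ≈ 0.979800
step 2 [1y] swap r/2=433/19365: DF=(1 − 433/19365·(0.979800))/(1+433/19365) = 9567/10000 ≈ 0.956700
step 3 [1.5y] swap r/2=104/4091: DF=(1 − 104/4091·(0.979800+0.956700))/(1+104/4091) = 1159/1250 ≈ 0.927200
step 4 [2y] swap r/2=119/4174: DF=(1 − 119/4174·(0.979800+0.956700+0.927200))/(1+119/4174) = 8929/10000 ≈ 0.892900

1 1/2 4899/5000
2 1 9567/10000
3 3/2 1159/1250
4 2 8929/10000
DF(0.5y) is solved at step 1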